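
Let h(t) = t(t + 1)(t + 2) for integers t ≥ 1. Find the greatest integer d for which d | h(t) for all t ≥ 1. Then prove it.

d = 6

Computing the first values: h(1) = 6 and h(2) = 24; gcd(6, 24) = 6, so d ≤ 6.
We prove 6 | t(t + 1)(t + 2) for all t ≥ 1 by induction on t.
When t = 1: h(1) = 6 = 6·(1), so 6 | h(1).
Suppose the result is true for t = r, i.e. 6 | h(r). Then
h(r+1) − h(r) = (r+1)·(r+2)·(r+3) − r·(r+1)·(r+2) = (r+1)·(r+2)·[(r+3) − r] = 3·(r+1)·(r+2). The product of 2 consecutive integers is divisible by (2)! = 2, so h(r+1) − h(r) is divisible by 3·2 = 6. By the inductive hypothesis 6 | h(r), hence 6 | h(r+1).
Hence, by induction on t, the claim holds for every t ≥ 1.
Therefore the largest such d is 6.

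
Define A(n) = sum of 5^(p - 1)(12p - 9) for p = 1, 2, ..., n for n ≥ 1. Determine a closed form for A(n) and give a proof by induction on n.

We claim A(n) = 3·5^n(n - 1) + 3 for all n ≥ 1.
Base case (n = 1): A(1) = 3, and the closed form gives 3. They agree.
Suppose the result is true for n = p, so A(p) = 3·5^p(p - 1) + 3.
Then A(p+1) = A(p) + (5^p(12p + 3)) = (3·5^p(p - 1) + 3) + (5^p(12p + 3)).
Simplifying, A(p+1) = 15·5^p·p + 3 = 3·5^(p+1)((p+1) - 1) + 3,
which is the closed form with n = p+1.
This completes the induction.

A(n) = 3·5^n(n - 1) + 3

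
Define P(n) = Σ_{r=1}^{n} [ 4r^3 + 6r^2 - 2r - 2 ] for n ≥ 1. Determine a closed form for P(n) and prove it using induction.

We claim P(n) = n(n + 2)(n^2 + 2n - 1) for all n ≥ 1.
Base case (n = 1): P(1) = 6, and the closed form gives 6. They agree.
Suppose the result is true for n = r, so P(r) = r(r^3 + 4r^2 + 3r - 2).
Then P(r+1) = P(r) + (4r^3 + 18r^2 + 22r + 6) = (r(r^3 + 4r^2 + 3r - 2)) + (4r^3 + 18r^2 + 22r + 6).
Simplifying, P(r+1) = (r + 1)(r + 3)(r^2 + 4r + 2) = (r+1)((r+1) + 2)((r+1)^2 + 2(r+1) - 1),
which is the closed form with n = r+1.
By the principle of mathematical induction, the result holds for all n ≥ 1.

P(n) = n(n + 2)(n^2 + 2n - 1)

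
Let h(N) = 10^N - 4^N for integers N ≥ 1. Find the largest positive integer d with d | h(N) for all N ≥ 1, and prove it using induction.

Computing the first values: h(1) = 6 and h(2) = 84; gcd(6, 84) = 6, so d ≤ 6.
We prove 6 | 10^N - 4^N for all N ≥ 1 by induction on N.
Base case (N = 1): h(1) = 6 = 6·(1), so 6 | h(1).
For the inductive step, assume it holds for an arbitrary k ≥ 1, i.e. 6 | h(k). Then
10^{k+1} − 4^{k+1} = 10·10^k − 4·4^k = 10·(10^k − 4^k) + (6)·4^k. The first term is divisible by 6 by the inductive hypothesis, and the second term (6)·4^k is divisible by 6 since 6 | 6. Hence 6 | h(k+1).
Hence, by induction on N, the claim holds for every N ≥ 1.
Therefore the largest such d is 6.

d = 6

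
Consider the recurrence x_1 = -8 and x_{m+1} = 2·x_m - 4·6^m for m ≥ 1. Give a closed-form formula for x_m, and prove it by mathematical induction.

Computing the first terms: x_1 = -8, x_2 = -40, x_3 = -224. This suggests x_m = -2^m - 6^m.
Base case (m = 1): the formula gives -8 = -8 = x_1.
Inductive step: assume the claim holds for m = j, so x_j = -2^j - 6^j.
Then x_{j+1} = 2·x_j - 4·6^j = 2·(-2^j - 6^j) - 4·6^j = -2^(j + 1) - 6^(j + 1),
which is the claimed formula at m = j+1.
Hence, by induction on m, the claim holds for every m ≥ 1.

x_m = -2^m - 6^m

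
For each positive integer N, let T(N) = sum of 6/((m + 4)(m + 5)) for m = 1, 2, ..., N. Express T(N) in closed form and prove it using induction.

T(N) = 6N/(5(N + 5))

We claim T(N) = 6N/(5(N + 5)) for all N ≥ 1.
Base step (N = 1): T(1) = 1/5, and the closed form gives 1/5. They agree.
Inductive step: assume the claim holds for N = m, so T(m) = 6m/(5(m + 5)).
Then T(m+1) = T(m) + (6/((m + 5)(m + 6))) = (6m/(5(m + 5))) + (6/((m + 5)(m + 6))).
Simplifying, T(m+1) = 6(m + 1)/(5(m + 6)) = 6(m+1)/(5((m+1) + 5)),
which is the closed form with N = m+1.
Hence, by induction on N, the claim holds for every N ≥ 1.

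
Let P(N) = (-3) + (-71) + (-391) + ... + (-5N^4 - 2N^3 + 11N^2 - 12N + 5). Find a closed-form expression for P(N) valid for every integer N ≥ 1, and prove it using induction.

We claim P(N) = -N(N^4 + 3N^3 - N^2 + N - 1) for all N ≥ 1.
When N = 1: P(1) = -3, and the closed form gives -3. They agree.
Inductive step: assume the claim holds for N = k, so P(k) = k(-k^4 - 3k^3 + k^2 - k + 1).
Then P(k+1) = P(k) + (-5k^4 - 22k^3 - 25k^2 - 16k - 3) = (k(-k^4 - 3k^3 + k^2 - k + 1)) + (-5k^4 - 22k^3 - 25k^2 - 16k - 3).
Simplifying, P(k+1) = -(k + 1)(k^4 + 7k^3 + 14k^2 + 12k + 3) = -(k+1)((k+1)^4 + 3(k+1)^3 - (k+1)^2 + (k+1) - 1),
which is the closed form with N = k+1.
By the principle of mathematical induction, the result holds for all N ≥ 1.

P(N) = -N(N^4 + 3N^3 - N^2 + N - 1)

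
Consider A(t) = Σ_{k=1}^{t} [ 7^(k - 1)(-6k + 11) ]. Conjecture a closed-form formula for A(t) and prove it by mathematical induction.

A(t) = 7^t(-t + 2) - 2

We claim A(t) = 7^t(-t + 2) - 2 for all t ≥ 1.
For the base case t = 1: A(1) = 5, and the closed form gives 5. They agree.
Inductive step: assume the claim holds for t = k, so A(k) = 7^k(-k + 2) - 2.
Then A(k+1) = A(k) + (7^k(-6k + 5)) = (7^k(-k + 2) - 2) + (7^k(-6k + 5)).
Simplifying, A(k+1) = -7^(k + 1)k + 7^(k + 1) - 2 = 7^(k+1)(-(k+1) + 2) - 2,
which is the closed form with t = k+1.
By induction, the statement is established for all t ≥ 1.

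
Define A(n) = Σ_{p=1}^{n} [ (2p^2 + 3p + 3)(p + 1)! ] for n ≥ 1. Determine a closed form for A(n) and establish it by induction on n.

We claim A(n) = (2n + 1)(n + 2)! - 2 for all n ≥ 1.
Base step (n = 1): A(1) = 16, and the closed form gives 16. They agree.
Inductive step: assume the claim holds for n = p, so A(p) = (2p + 1)(p + 2)! - 2.
Then A(p+1) = A(p) + ((2p^2 + 7p + 8)(p + 2)!) = ((2p + 1)(p + 2)! - 2) + ((2p^2 + 7p + 8)(p + 2)!).
Simplifying, A(p+1) = (2(p+1) + 1)((p+1) + 2)! - 2,
which is the closed form with n = p+1.
Hence, by induction on n, the claim holds for every n ≥ 1.

A(n) = (2n + 1)(n + 2)! - 2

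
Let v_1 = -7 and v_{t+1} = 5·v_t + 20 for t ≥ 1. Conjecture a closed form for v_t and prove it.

v_t = -2·5^(t - 1) - 5

Computing the first terms: v_1 = -7, v_2 = -15, v_3 = -55. This suggests v_t = -2·5^(t - 1) - 5.
Base step (t = 1): the formula gives -7 = -7 = v_1.
Inductive step: assume the claim holds for t = j, so v_j = -2·5^(j - 1) - 5.
Then v_{j+1} = 5·v_j + 20 = 5·(-2·5^(j - 1) - 5) + 20 = -2·5^j - 5 = -2·5^((j+1) - 1) - 5,
which is the claimed formula at t = j+1.
By induction, the statement is established for all t ≥ 1.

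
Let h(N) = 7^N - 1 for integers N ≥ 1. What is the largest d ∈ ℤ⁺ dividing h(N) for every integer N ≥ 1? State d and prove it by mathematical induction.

d = 6

Computing the first values: h(1) = 6 and h(2) = 48; gcd(6, 48) = 6, so d ≤ 6.
We prove 6 | 7^N - 1 for all N ≥ 1 by induction on N.
Base step (N = 1): h(1) = 6 = 6·(1), so 6 | h(1).
Inductive step: assume the claim holds for N = j, i.e. 6 | h(j). Then
7^{j+1} − 1^{j+1} = 7·7^j − 1·1^j = 7·(7^j − 1^j) + (6)·1^j. The first term is divisible by 6 by the inductive hypothesis, and the second term (6)·1^j is divisible by 6 since 6 | 6. Hence 6 | h(j+1).
This completes the induction.
Therefore the largest such d is 6.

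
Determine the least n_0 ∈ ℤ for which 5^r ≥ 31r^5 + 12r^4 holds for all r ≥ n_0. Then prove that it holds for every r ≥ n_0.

At r = 8: 390625 < 1064960, so the inequality fails and n_0 ≥ 9. We prove 5^r ≥ 31r^5 + 12r^4 for all r ≥ 9.
Base step (r = 9): 5^r = 1953125 and 31r^5 + 12r^4 = 1909251, so 1953125 ≥ 1909251.
Inductive step: suppose the statement holds for some j ≥ 9, so 5^j ≥ 31j^5 + 12j^4.
Then 5^(j + 1) = 5·(5^j) ≥ 5·(31j^5 + 12j^4).
Also, for j ≥ 9 we have 5·(31j^5 + 12j^4) ≥ 31(j+1)^5 + 12(j+1)^4, since 5·(31j^5 + 12j^4) − (31(j+1)^5 + 12(j+1)^4) = 124j^5 - 107j^4 - 358j^3 - 382j^2 - 203j - 43, which is nonnegative for all j ≥ 9.
Combining, 5^(j + 1) ≥ 31(j+1)^5 + 12(j+1)^4.
Hence, by induction on r, the claim holds for every r ≥ 9.
Hence the smallest such n_0 is 9.

n_0 = 9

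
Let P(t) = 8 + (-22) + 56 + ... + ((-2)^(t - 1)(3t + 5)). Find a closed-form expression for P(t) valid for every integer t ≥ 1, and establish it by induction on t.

We claim P(t) = -(-2)^t(t + 2) + 2 for all t ≥ 1.
Base step (t = 1): P(1) = 8, and the closed form gives 8. They agree.
Inductive step: suppose the statement holds for some j ≥ 1, so P(j) = -(-2)^j(j + 2) + 2.
Then P(j+1) = P(j) + ((-2)^j(3j + 8)) = (-(-2)^j(j + 2) + 2) + ((-2)^j(3j + 8)).
Simplifying, P(j+1) = 2(-2)^j·j + 6(-2)^j + 2 = -(-2)^(j+1)((j+1) + 2) + 2,
which is the closed form with t = j+1.
By induction, the statement is established for all t ≥ 1.

P(t) = -(-2)^t(t + 2) + 2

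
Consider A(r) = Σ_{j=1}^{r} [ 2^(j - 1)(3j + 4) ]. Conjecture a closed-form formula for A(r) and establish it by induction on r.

A(r) = 2^r(3r + 1) - 1

We claim A(r) = 2^r(3r + 1) - 1 for all r ≥ 1.
When r = 1: A(1) = 7, and the closed form gives 7. They agree.
Inductive step: assume the claim holds for r = j, so A(j) = 2^j(3j + 1) - 1.
Then A(j+1) = A(j) + (2^j(3j + 7)) = (2^j(3j + 1) - 1) + (2^j(3j + 7)).
Simplifying, A(j+1) = 6·2^j·j + 8·2^j - 1 = 2^(j+1)(3(j+1) + 1) - 1,
which is the closed form with r = j+1.
By induction, the statement is established for all r ≥ 1.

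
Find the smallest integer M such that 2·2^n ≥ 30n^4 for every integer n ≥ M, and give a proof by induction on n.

M = 22

At n = 21: 4194304 < 5834430, so the inequality fails and M ≥ 22. We prove 2·2^n ≥ 30n^4 for all n ≥ 22.
Base case (n = 22): 2·2^n = 8388608 and 30n^4 = 7027680, so 8388608 ≥ 7027680.
Inductive step: assume the claim holds for n = p, so 2·2^p ≥ 30p^4.
Then 2·2^(p + 1) = 2·(2·2^p) ≥ 2·(30p^4).
Also, for p ≥ 22 we have 2·(30p^4) ≥ 30(p+1)^4, since 2 ≥ (1 + 1/p)^4 for all p ≥ 22.
Combining, 2·2^(p + 1) ≥ 30(p+1)^4.
This completes the induction.
Hence the smallest such M is 22.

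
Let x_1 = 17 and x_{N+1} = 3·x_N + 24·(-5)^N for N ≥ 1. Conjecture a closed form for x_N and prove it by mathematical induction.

x_N = -3(-5)^N + 2·3^(N - 1)

Computing the first terms: x_1 = 17, x_2 = -69, x_3 = 393. This suggests x_N = -3(-5)^N + 2·3^(N - 1).
For the base case N = 1: the formula gives 17 = 17 = x_1.
Inductive step: suppose the statement holds for some k ≥ 1, so x_k = -3(-5)^k + 2·3^(k - 1).
Then x_{k+1} = 3·x_k + 24·(-5)^k = 3·(-3(-5)^k + 2·3^(k - 1)) + 24·(-5)^k = -3(-5)^(k + 1) + 2·3^k = -3(-5)^(k+1) + 2·3^((k+1) - 1),
which is the claimed formula at N = k+1.
Hence, by induction on N, the claim holds for every N ≥ 1.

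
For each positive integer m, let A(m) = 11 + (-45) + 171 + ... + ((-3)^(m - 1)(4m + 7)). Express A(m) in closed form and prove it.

A(m) = -(-3)^m(m + 2) + 2

We claim A(m) = -(-3)^m(m + 2) + 2 for all m ≥ 1.
For the base case m = 1: A(1) = 11, and the closed form gives 11. They agree.
For the inductive step, assume it holds for an arbitrary j ≥ 1, so A(j) = -(-3)^j(j + 2) + 2.
Then A(j+1) = A(j) + ((-3)^j(4j + 11)) = (-(-3)^j(j + 2) + 2) + ((-3)^j(4j + 11)).
Simplifying, A(j+1) = -(-3)^(j + 1)j + (-3)^(j + 2) + 2 = -(-3)^(j+1)((j+1) + 2) + 2,
which is the closed form with m = j+1.
By the principle of mathematical induction, the result holds for all m ≥ 1.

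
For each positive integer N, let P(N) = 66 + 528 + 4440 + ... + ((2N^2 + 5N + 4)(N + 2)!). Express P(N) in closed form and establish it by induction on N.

We claim P(N) = (2N + 1)(N + 3)! - 6 for all N ≥ 1.
Base case (N = 1): P(1) = 66, and the closed form gives 66. They agree.
Inductive step: assume the claim holds for N = p, so P(p) = (2p + 1)(p + 3)! - 6.
Then P(p+1) = P(p) + ((2p^2 + 9p + 11)(p + 3)!) = ((2p + 1)(p + 3)! - 6) + ((2p^2 + 9p + 11)(p + 3)!).
Simplifying, P(p+1) = (2(p+1) + 1)((p+1) + 3)! - 6,
which is the closed form with N = p+1.
By the principle of mathematical induction, the result holds for all N ≥ 1.

P(N) = (2N + 1)(N + 3)! - 6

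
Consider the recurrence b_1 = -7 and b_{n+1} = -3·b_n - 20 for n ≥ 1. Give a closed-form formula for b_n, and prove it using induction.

Computing the first terms: b_1 = -7, b_2 = 1, b_3 = -23. This suggests b_n = -2(-3)^(n - 1) - 5.
Base case (n = 1): the formula gives -7 = -7 = b_1.
Inductive step: suppose the statement holds for some m ≥ 1, so b_m = -2(-3)^(m - 1) - 5.
Then b_{m+1} = -3·b_m - 20 = -3·(-2(-3)^(m - 1) - 5) - 20 = -2(-3)^m - 5 = -2(-3)^((m+1) - 1) - 5,
which is the claimed formula at n = m+1.
This completes the induction.

b_n = -2(-3)^(n - 1) - 5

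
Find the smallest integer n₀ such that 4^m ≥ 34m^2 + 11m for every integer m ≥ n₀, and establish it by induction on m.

At m = 4: 256 < 588, so the inequality fails and n₀ ≥ 5. We prove 4^m ≥ 34m^2 + 11m for all m ≥ 5.
When m = 5: 4^m = 1024 and 34m^2 + 11m = 905, so 1024 ≥ 905.
Inductive step: assume the claim holds for m = r, so 4^r ≥ 34r^2 + 11r.
Then 4^(r + 1) = 4·(4^r) ≥ 4·(34r^2 + 11r).
Also, for r ≥ 5 we have 4·(34r^2 + 11r) ≥ 34(r+1)^2 + 11(r+1), since 4·(34r^2 + 11r) − (34(r+1)^2 + 11(r+1)) = 102r^2 - 35r - 45, which is nonnegative for all r ≥ 5.
Combining, 4^(r + 1) ≥ 34(r+1)^2 + 11(r+1).
This completes the induction.
Hence the smallest such n₀ is 5.

n₀ = 5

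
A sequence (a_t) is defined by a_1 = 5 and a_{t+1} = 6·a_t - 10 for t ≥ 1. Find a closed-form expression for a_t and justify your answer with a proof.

a_t = 3·6^(t - 1) + 2

Computing the first terms: a_1 = 5, a_2 = 20, a_3 = 110. This suggests a_t = 3·6^(t - 1) + 2.
When t = 1: the formula gives 5 = 5 = a_1.
Inductive step: assume the claim holds for t = m, so a_m = 3·6^(m - 1) + 2.
Then a_{m+1} = 6·a_m - 10 = 6·(3·6^(m - 1) + 2) - 10 = 3·6^m + 2 = 3·6^((m+1) - 1) + 2,
which is the claimed formula at t = m+1.
By the principle of mathematical induction, the result holds for all t ≥ 1.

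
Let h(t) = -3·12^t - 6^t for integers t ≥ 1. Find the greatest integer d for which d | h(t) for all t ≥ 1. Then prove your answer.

Computing the first values: h(1) = -42 and h(2) = -468; gcd(-42, -468) = 6, so d ≤ 6.
We prove 6 | -3·12^t - 6^t for all t ≥ 1 by induction on t.
For the base case t = 1: h(1) = -42 = 6·(-7), so 6 | h(1).
Inductive step: suppose the statement holds for some p ≥ 1, i.e. 6 | h(p). Then
h(p+1) − 12·h(p) = (-3·12^(p+1) - 6^(p+1)) − 12·(-3·12^p - 6^p) = (-1)·6^p·(6 − 12) = (6)·6^p. Since 6 | h(p) by the inductive hypothesis, 6 | 12·h(p); and 6 | 6 since 6 = 6·1. Therefore 6 | h(p+1).
Hence, by induction on t, the claim holds for every t ≥ 1.
Therefore the largest such d is 6.

d = 6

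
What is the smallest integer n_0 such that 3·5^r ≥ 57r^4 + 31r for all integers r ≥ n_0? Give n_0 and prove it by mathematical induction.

At r = 6: 46875 < 74058, so the inequality fails and n_0 ≥ 7. We prove 3·5^r ≥ 57r^4 + 31r for all r ≥ 7.
For the base case r = 7: 3·5^r = 234375 and 57r^4 + 31r = 137074, so 234375 ≥ 137074.
Inductive step: assume the claim holds for r = i, so 3·5^i ≥ 57i^4 + 31i.
Then 3·5^(i + 1) = 5·(3·5^i) ≥ 5·(57i^4 + 31i).
Also, for i ≥ 7 we have 5·(57i^4 + 31i) ≥ 57(i+1)^4 + 31(i+1), since 5·(57i^4 + 31i) − (57(i+1)^4 + 31(i+1)) = 228i^4 - 228i^3 - 342i^2 - 104i - 88, which is nonnegative for all i ≥ 7.
Combining, 3·5^(i + 1) ≥ 57(i+1)^4 + 31(i+1).
This completes the induction.
Hence the smallest such n_0 is 7.

n_0 = 7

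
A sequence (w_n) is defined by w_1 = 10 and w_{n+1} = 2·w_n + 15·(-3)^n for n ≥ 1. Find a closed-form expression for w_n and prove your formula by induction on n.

w_n = (-3)^(n + 1) + 2^(n - 1)

Computing the first terms: w_1 = 10, w_2 = -25, w_3 = 85. This suggests w_n = (-3)^(n + 1) + 2^(n - 1).
When n = 1: the formula gives 10 = 10 = w_1.
For the inductive step, assume it holds for an arbitrary k ≥ 1, so w_k = (-3)^(k + 1) + 2^(k - 1).
Then w_{k+1} = 2·w_k + 15·(-3)^k = 2·((-3)^(k + 1) + 2^(k - 1)) + 15·(-3)^k = (-3)^(k + 2) + 2^k = (-3)^((k+1) + 1) + 2^((k+1) - 1),
which is the claimed formula at n = k+1.
Hence, by induction on n, the claim holds for every n ≥ 1.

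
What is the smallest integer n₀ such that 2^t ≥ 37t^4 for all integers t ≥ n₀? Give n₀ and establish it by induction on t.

n₀ = 24

At t = 23: 8388608 < 10354117, so the inequality fails and n₀ ≥ 24. We prove 2^t ≥ 37t^4 for all t ≥ 24.
When t = 24: 2^t = 16777216 and 37t^4 = 12275712, so 16777216 ≥ 12275712.
Inductive step: suppose the statement holds for some r ≥ 24, so 2^r ≥ 37r^4.
Then 2^(r + 1) = 2·(2^r) ≥ 2·(37r^4).
Also, for r ≥ 24 we have 2·(37r^4) ≥ 37(r+1)^4, since 2 ≥ (1 + 1/r)^4 for all r ≥ 24.
Combining, 2^(r + 1) ≥ 37(r+1)^4.
By induction, the statement is established for all t ≥ 24.
Hence the smallest such n₀ is 24.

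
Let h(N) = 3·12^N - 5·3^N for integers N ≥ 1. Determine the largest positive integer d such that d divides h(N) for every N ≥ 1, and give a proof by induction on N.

Computing the first values: h(1) = 21 and h(2) = 387; gcd(21, 387) = 3, so d ≤ 3.
We prove 3 | 3·12^N - 5·3^N for all N ≥ 1 by induction on N.
When N = 1: h(1) = 21 = 3·(7), so 3 | h(1).
Inductive step: assume the claim holds for N = j, i.e. 3 | h(j). Then
h(j+1) − 12·h(j) = (3·12^(j+1) - 5·3^(j+1)) − 12·(3·12^j - 5·3^j) = (-5)·3^j·(3 − 12) = (45)·3^j. Since 3 | h(j) by the inductive hypothesis, 3 | 12·h(j); and 3 | 45 since 45 = 3·15. Therefore 3 | h(j+1).
By induction, the statement is established for all N ≥ 1.
Therefore the largest such d is 3.

d = 3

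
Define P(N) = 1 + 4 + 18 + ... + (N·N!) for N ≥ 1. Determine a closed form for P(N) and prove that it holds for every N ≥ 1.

We claim P(N) = (N + 1)! - 1 for all N ≥ 1.
Base case (N = 1): P(1) = 1, and the closed form gives 1. They agree.
For the inductive step, assume it holds for an arbitrary k ≥ 1, so P(k) = (k + 1)! - 1.
Then P(k+1) = P(k) + ((k + 1)(k + 1)!) = ((k + 1)! - 1) + ((k + 1)(k + 1)!).
Simplifying, P(k+1) = ((k+1) + 1)! - 1,
which is the closed form with N = k+1.
By the principle of mathematical induction, the result holds for all N ≥ 1.

P(N) = (N + 1)! - 1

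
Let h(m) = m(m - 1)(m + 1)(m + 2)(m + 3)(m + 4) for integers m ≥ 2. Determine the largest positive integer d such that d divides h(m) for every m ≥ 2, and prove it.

Computing the first values: h(2) = 720 and h(3) = 5040; gcd(720, 5040) = 720, so d ≤ 720.
We prove 720 | m(m - 1)(m + 1)(m + 2)(m + 3)(m + 4) for all m ≥ 2 by induction on m.
When m = 2: h(2) = 720 = 720·(1), so 720 | h(2).
Inductive step: assume the claim holds for m = k, i.e. 720 | h(k). Then
h(k+1) − h(k) = k·(k+1)·(k+2)·(k+3)·(k+4)·(k+5) − (k-1)·k·(k+1)·(k+2)·(k+3)·(k+4) = k·(k+1)·(k+2)·(k+3)·(k+4)·[(k+5) − (k-1)] = 6·k·(k+1)·(k+2)·(k+3)·(k+4). The product of 5 consecutive integers is divisible by (5)! = 120, so h(k+1) − h(k) is divisible by 6·120 = 720. By the inductive hypothesis 720 | h(k), hence 720 | h(k+1).
This completes the induction.
Therefore the largest such d is 720.

d = 720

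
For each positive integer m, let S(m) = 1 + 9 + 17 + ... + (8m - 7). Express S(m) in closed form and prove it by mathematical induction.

We claim S(m) = m(4m - 3) for all m ≥ 1.
Base step (m = 1): S(1) = 1, and the closed form gives 1. They agree.
Inductive step: assume the claim holds for m = k, so S(k) = k(4k - 3).
Then S(k+1) = S(k) + (8k + 1) = (k(4k - 3)) + (8k + 1).
Simplifying, S(k+1) = (k + 1)(4k + 1) = (k+1)(4(k+1) - 3),
which is the closed form with m = k+1.
By the principle of mathematical induction, the result holds for all m ≥ 1.

S(m) = m(4m - 3)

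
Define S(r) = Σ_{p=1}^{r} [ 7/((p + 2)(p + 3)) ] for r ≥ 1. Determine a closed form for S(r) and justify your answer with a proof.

We claim S(r) = 7r/(3(r + 3)) for all r ≥ 1.
For the base case r = 1: S(1) = 7/12, and the closed form gives 7/12. They agree.
For the inductive step, assume it holds for an arbitrary p ≥ 1, so S(p) = 7p/(3(p + 3)).
Then S(p+1) = S(p) + (7/((p + 3)(p + 4))) = (7p/(3(p + 3))) + (7/((p + 3)(p + 4))).
Simplifying, S(p+1) = 7(p + 1)/(3(p + 4)) = 7(p+1)/(3((p+1) + 3)),
which is the closed form with r = p+1.
This completes the induction.

S(r) = 7r/(3(r + 3))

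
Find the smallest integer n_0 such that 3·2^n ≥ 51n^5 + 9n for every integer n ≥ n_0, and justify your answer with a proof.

n_0 = 29

At n = 28: 805306368 < 877729020, so the inequality fails and n_0 ≥ 29. We prove 3·2^n ≥ 51n^5 + 9n for all n ≥ 29.
For the base case n = 29: 3·2^n = 1610612736 and 51n^5 + 9n = 1046068860, so 1610612736 ≥ 1046068860.
Suppose the result is true for n = k, so 3·2^k ≥ 51k^5 + 9k.
Then 3·2^(k + 1) = 2·(3·2^k) ≥ 2·(51k^5 + 9k).
Also, for k ≥ 29 we have 2·(51k^5 + 9k) ≥ 51(k+1)^5 + 9(k+1), since 2·(51k^5 + 9k) − (51(k+1)^5 + 9(k+1)) = 51k^5 - 255k^4 - 510k^3 - 510k^2 - 246k - 60, which is nonnegative for all k ≥ 29.
Combining, 3·2^(k + 1) ≥ 51(k+1)^5 + 9(k+1).
By induction, the statement is established for all n ≥ 29.
Hence the smallest such n_0 is 29.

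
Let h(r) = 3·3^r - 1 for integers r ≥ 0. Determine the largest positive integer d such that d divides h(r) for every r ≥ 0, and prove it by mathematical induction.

d = 2

Computing the first values: h(0) = 2 and h(1) = 8; gcd(2, 8) = 2, so d ≤ 2.
We prove 2 | 3·3^r - 1 for all r ≥ 0 by induction on r.
Base case (r = 0): h(0) = 2 = 2·(1), so 2 | h(0).
Inductive step: suppose the statement holds for some j ≥ 0, i.e. 2 | h(j). Then
h(j+1) = 3·3^(j+1) - 1 = 3·(3·3^j - 1) + 2 = 3·h(j) + 2. The first term is divisible by 2 by the inductive hypothesis, and 2 is divisible by 2. Hence 2 | h(j+1).
This completes the induction.
Therefore the largest such d is 2.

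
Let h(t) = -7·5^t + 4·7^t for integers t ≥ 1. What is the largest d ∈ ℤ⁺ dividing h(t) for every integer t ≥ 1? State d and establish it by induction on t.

d = 7

Computing the first values: h(1) = -7 and h(2) = 21; gcd(-7, 21) = 7, so d ≤ 7.
We prove 7 | -7·5^t + 4·7^t for all t ≥ 1 by induction on t.
Base step (t = 1): h(1) = -7 = 7·(-1), so 7 | h(1).
Suppose the result is true for t = r, i.e. 7 | h(r). Then
h(r+1) − 7·h(r) = (-7·5^(r+1) + 4·7^(r+1)) − 7·(-7·5^r + 4·7^r) = (-7)·5^r·(5 − 7) = (14)·5^r. Since 7 | h(r) by the inductive hypothesis, 7 | 7·h(r); and 7 | 14 since 14 = 7·2. Therefore 7 | h(r+1).
By the principle of mathematical induction, the result holds for all t ≥ 1.
Therefore the largest such d is 7.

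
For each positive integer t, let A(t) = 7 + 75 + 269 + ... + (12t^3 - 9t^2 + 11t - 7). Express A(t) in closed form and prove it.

A(t) = t(3t^3 + 3t^2 + 4t - 3)

We claim A(t) = t(3t^3 + 3t^2 + 4t - 3) for all t ≥ 1.
When t = 1: A(1) = 7, and the closed form gives 7. They agree.
For the inductive step, assume it holds for an arbitrary r ≥ 1, so A(r) = r(3r^3 + 3r^2 + 4r - 3).
Then A(r+1) = A(r) + (12r^3 + 27r^2 + 29r + 7) = (r(3r^3 + 3r^2 + 4r - 3)) + (12r^3 + 27r^2 + 29r + 7).
Simplifying, A(r+1) = (r + 1)(3r^3 + 12r^2 + 19r + 7) = (r+1)(3(r+1)^3 + 3(r+1)^2 + 4(r+1) - 3),
which is the closed form with t = r+1.
By the principle of mathematical induction, the result holds for all t ≥ 1.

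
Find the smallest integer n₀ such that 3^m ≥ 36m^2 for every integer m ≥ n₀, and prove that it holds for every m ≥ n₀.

n₀ = 7

At m = 6: 729 < 1296, so the inequality fails and n₀ ≥ 7. We prove 3^m ≥ 36m^2 for all m ≥ 7.
When m = 7: 3^m = 2187 and 36m^2 = 1764, so 2187 ≥ 1764.
Inductive step: assume the claim holds for m = p, so 3^p ≥ 36p^2.
Then 3^(p + 1) = 3·(3^p) ≥ 3·(36p^2).
Also, for p ≥ 7 we have 3·(36p^2) ≥ 36(p+1)^2, since 3 ≥ (1 + 1/p)^2 for all p ≥ 7.
Combining, 3^(p + 1) ≥ 36(p+1)^2.
This completes the induction.
Hence the smallest such n₀ is 7.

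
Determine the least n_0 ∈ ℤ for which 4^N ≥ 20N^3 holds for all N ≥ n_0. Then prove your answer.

At N = 6: 4096 < 4320, so the inequality fails and n_0 ≥ 7. We prove 4^N ≥ 20N^3 for all N ≥ 7.
For the base case N = 7: 4^N = 16384 and 20N^3 = 6860, so 16384 ≥ 6860.
For the inductive step, assume it holds for an arbitrary r ≥ 7, so 4^r ≥ 20r^3.
Then 4^(r + 1) = 4·(4^r) ≥ 4·(20r^3).
Also, for r ≥ 7 we have 4·(20r^3) ≥ 20(r+1)^3, since 4 ≥ (1 + 1/r)^3 for all r ≥ 7.
Combining, 4^(r + 1) ≥ 20(r+1)^3.
By the principle of mathematical induction, the result holds for all N ≥ 7.
Hence the smallest such n_0 is 7.

n_0 = 7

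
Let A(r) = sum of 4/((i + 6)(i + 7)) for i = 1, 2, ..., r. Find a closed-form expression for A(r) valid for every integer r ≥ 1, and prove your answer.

A(r) = 4r/(7(r + 7))

We claim A(r) = 4r/(7(r + 7)) for all r ≥ 1.
When r = 1: A(1) = 1/14, and the closed form gives 1/14. They agree.
Inductive step: suppose the statement holds for some i ≥ 1, so A(i) = 4i/(7(i + 7)).
Then A(i+1) = A(i) + (4/((i + 7)(i + 8))) = (4i/(7(i + 7))) + (4/((i + 7)(i + 8))).
Simplifying, A(i+1) = 4(i + 1)/(7(i + 8)) = 4(i+1)/(7((i+1) + 7)),
which is the closed form with r = i+1.
By induction, the statement is established for all r ≥ 1.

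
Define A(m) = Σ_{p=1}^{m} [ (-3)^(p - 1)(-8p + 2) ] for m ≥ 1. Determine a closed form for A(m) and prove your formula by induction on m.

A(m) = 2(-3)^m·m

We claim A(m) = 2(-3)^m·m for all m ≥ 1.
Base step (m = 1): A(1) = -6, and the closed form gives -6. They agree.
Inductive step: suppose the statement holds for some p ≥ 1, so A(p) = 2(-3)^p·p.
Then A(p+1) = A(p) + ((-3)^p(-8p - 6)) = (2(-3)^p·p) + ((-3)^p(-8p - 6)).
Simplifying, A(p+1) = (-3)^(p + 1)(2p + 2) = 2(-3)^(p+1)·(p+1),
which is the closed form with m = p+1.
By induction, the statement is established for all m ≥ 1.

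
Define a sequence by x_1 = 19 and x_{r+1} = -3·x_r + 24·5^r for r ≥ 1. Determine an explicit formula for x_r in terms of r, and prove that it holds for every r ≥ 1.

x_r = 4(-3)^(r - 1) + 3·5^r

Computing the first terms: x_1 = 19, x_2 = 63, x_3 = 411. This suggests x_r = 4(-3)^(r - 1) + 3·5^r.
Base step (r = 1): the formula gives 19 = 19 = x_1.
Inductive step: suppose the statement holds for some j ≥ 1, so x_j = 4(-3)^(j - 1) + 3·5^j.
Then x_{j+1} = -3·x_j + 24·5^j = -3·(4(-3)^(j - 1) + 3·5^j) + 24·5^j = 4(-3)^j + 3·5^(j + 1) = 4(-3)^((j+1) - 1) + 3·5^(j+1),
which is the claimed formula at r = j+1.
Hence, by induction on r, the claim holds for every r ≥ 1.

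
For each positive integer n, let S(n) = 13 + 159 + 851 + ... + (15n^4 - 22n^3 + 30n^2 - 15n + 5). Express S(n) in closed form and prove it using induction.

We claim S(n) = n(3n^4 + 2n^3 + 4n^2 + 2n + 2) for all n ≥ 1.
Base step (n = 1): S(1) = 13, and the closed form gives 13. They agree.
Suppose the result is true for n = p, so S(p) = p(3p^4 + 2p^3 + 4p^2 + 2p + 2).
Then S(p+1) = S(p) + (15p^4 + 38p^3 + 54p^2 + 39p + 13) = (p(3p^4 + 2p^3 + 4p^2 + 2p + 2)) + (15p^4 + 38p^3 + 54p^2 + 39p + 13).
Simplifying, S(p+1) = (p + 1)(3p^4 + 14p^3 + 28p^2 + 28p + 13) = (p+1)(3(p+1)^4 + 2(p+1)^3 + 4(p+1)^2 + 2(p+1) + 2),
which is the closed form with n = p+1.
Hence, by induction on n, the claim holds for every n ≥ 1.

S(n) = n(3n^4 + 2n^3 + 4n^2 + 2n + 2)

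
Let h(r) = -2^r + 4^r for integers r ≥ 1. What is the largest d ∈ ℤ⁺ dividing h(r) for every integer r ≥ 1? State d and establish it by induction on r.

d = 2

Computing the first values: h(1) = 2 and h(2) = 12; gcd(2, 12) = 2, so d ≤ 2.
We prove 2 | -2^r + 4^r for all r ≥ 1 by induction on r.
For the base case r = 1: h(1) = 2 = 2·(1), so 2 | h(1).
For the inductive step, assume it holds for an arbitrary j ≥ 1, i.e. 2 | h(j). Then
4^{j+1} − 2^{j+1} = 4·4^j − 2·2^j = 4·(4^j − 2^j) + (2)·2^j. The first term is divisible by 2 by the inductive hypothesis, and the second term (2)·2^j is divisible by 2 since 2 | 2. Hence 2 | h(j+1).
This completes the induction.
Therefore the largest such d is 2.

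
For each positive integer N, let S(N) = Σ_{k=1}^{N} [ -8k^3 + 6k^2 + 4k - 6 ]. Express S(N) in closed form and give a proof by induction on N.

We claim S(N) = -N(2N^3 + 2N^2 - 3N + 3) for all N ≥ 1.
When N = 1: S(1) = -4, and the closed form gives -4. They agree.
For the inductive step, assume it holds for an arbitrary k ≥ 1, so S(k) = k(-2k^3 - 2k^2 + 3k - 3).
Then S(k+1) = S(k) + (-8k^3 - 18k^2 - 8k - 4) = (k(-2k^3 - 2k^2 + 3k - 3)) + (-8k^3 - 18k^2 - 8k - 4).
Simplifying, S(k+1) = -(k + 1)(2k^3 + 8k^2 + 7k + 4) = -(k+1)(2(k+1)^3 + 2(k+1)^2 - 3(k+1) + 3),
which is the closed form with N = k+1.
Hence, by induction on N, the claim holds for every N ≥ 1.

S(N) = -N(2N^3 + 2N^2 - 3N + 3)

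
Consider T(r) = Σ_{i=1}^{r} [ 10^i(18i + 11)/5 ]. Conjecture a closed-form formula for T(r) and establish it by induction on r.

We claim T(r) = 2·10^r(2r + 1) - 2 for all r ≥ 1.
When r = 1: T(1) = 58, and the closed form gives 58. They agree.
Suppose the result is true for r = i, so T(i) = 2·10^i(2i + 1) - 2.
Then T(i+1) = T(i) + (10^i(36i + 58)) = (2·10^i(2i + 1) - 2) + (10^i(36i + 58)).
Simplifying, T(i+1) = 40·10^i·i + 60·10^i - 2 = 2·10^(i+1)(2(i+1) + 1) - 2,
which is the closed form with r = i+1.
By the principle of mathematical induction, the result holds for all r ≥ 1.

T(r) = 2·10^r(2r + 1) - 2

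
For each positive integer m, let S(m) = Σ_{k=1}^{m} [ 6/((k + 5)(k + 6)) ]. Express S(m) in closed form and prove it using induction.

S(m) = m/(m + 6)

We claim S(m) = m/(m + 6) for all m ≥ 1.
Base step (m = 1): S(1) = 1/7, and the closed form gives 1/7. They agree.
For the inductive step, assume it holds for an arbitrary k ≥ 1, so S(k) = k/(k + 6).
Then S(k+1) = S(k) + (6/((k + 6)(k + 7))) = (k/(k + 6)) + (6/((k + 6)(k + 7))).
Simplifying, S(k+1) = (k + 1)/(k + 7) = (k+1)/((k+1) + 6),
which is the closed form with m = k+1.
By induction, the statement is established for all m ≥ 1.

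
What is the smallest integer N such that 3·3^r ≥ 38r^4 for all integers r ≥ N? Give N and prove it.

At r = 11: 531441 < 556358, so the inequality fails and N ≥ 12. We prove 3·3^r ≥ 38r^4 for all r ≥ 12.
For the base case r = 12: 3·3^r = 1594323 and 38r^4 = 787968, so 1594323 ≥ 787968.
Inductive step: assume the claim holds for r = p, so 3·3^p ≥ 38p^4.
Then 3·3^(p + 1) = 3·(3·3^p) ≥ 3·(38p^4).
Also, for p ≥ 12 we have 3·(38p^4) ≥ 38(p+1)^4, since 3 ≥ (1 + 1/p)^4 for all p ≥ 12.
Combining, 3·3^(p + 1) ≥ 38(p+1)^4.
This completes the induction.
Hence the smallest such N is 12.

N = 12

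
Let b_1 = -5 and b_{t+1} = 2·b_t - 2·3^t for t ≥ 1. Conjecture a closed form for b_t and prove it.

b_t = 2^(t - 1) - 2·3^t

Computing the first terms: b_1 = -5, b_2 = -16, b_3 = -50. This suggests b_t = 2^(t - 1) - 2·3^t.
Base step (t = 1): the formula gives -5 = -5 = b_1.
Inductive step: suppose the statement holds for some m ≥ 1, so b_m = 2^(m - 1) - 2·3^m.
Then b_{m+1} = 2·b_m - 2·3^m = 2·(2^(m - 1) - 2·3^m) - 2·3^m = 2^m - 2·3^(m + 1) = 2^((m+1) - 1) - 2·3^(m+1),
which is the claimed formula at t = m+1.
Hence, by induction on t, the claim holds for every t ≥ 1.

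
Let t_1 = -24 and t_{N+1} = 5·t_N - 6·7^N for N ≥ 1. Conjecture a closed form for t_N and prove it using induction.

Computing the first terms: t_1 = -24, t_2 = -162, t_3 = -1104. This suggests t_N = -3·5^(N - 1) - 3·7^N.
When N = 1: the formula gives -24 = -24 = t_1.
Inductive step: suppose the statement holds for some r ≥ 1, so t_r = -3·5^(r - 1) - 3·7^r.
Then t_{r+1} = 5·t_r - 6·7^r = 5·(-3·5^(r - 1) - 3·7^r) - 6·7^r = -3·5^r - 3·7^(r + 1) = -3·5^((r+1) - 1) - 3·7^(r+1),
which is the claimed formula at N = r+1.
This completes the induction.

t_N = -3·5^(N - 1) - 3·7^N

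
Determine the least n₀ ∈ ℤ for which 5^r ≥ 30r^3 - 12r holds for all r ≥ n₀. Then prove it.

At r = 5: 3125 < 3690, so the inequality fails and n₀ ≥ 6. We prove 5^r ≥ 30r^3 - 12r for all r ≥ 6.
Base step (r = 6): 5^r = 15625 and 30r^3 - 12r = 6408, so 15625 ≥ 6408.
Inductive step: suppose the statement holds for some m ≥ 6, so 5^m ≥ 30m^3 - 12m.
Then 5^(m + 1) = 5·(5^m) ≥ 5·(30m^3 - 12m).
Also, for m ≥ 6 we have 5·(30m^3 - 12m) ≥ 30(m+1)^3 - 12(m+1), since 5·(30m^3 - 12m) − (30(m+1)^3 - 12(m+1)) = 120m^3 - 90m^2 - 138m - 18, which is nonnegative for all m ≥ 6.
Combining, 5^(m + 1) ≥ 30(m+1)^3 - 12(m+1).
By induction, the statement is established for all r ≥ 6.
Hence the smallest such n₀ is 6.

n₀ = 6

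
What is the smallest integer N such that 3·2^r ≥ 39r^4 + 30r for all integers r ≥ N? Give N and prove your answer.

At r = 21: 6291456 < 7585389, so the inequality fails and N ≥ 22. We prove 3·2^r ≥ 39r^4 + 30r for all r ≥ 22.
Base case (r = 22): 3·2^r = 12582912 and 39r^4 + 30r = 9136644, so 12582912 ≥ 9136644.
Inductive step: suppose the statement holds for some m ≥ 22, so 3·2^m ≥ 39m^4 + 30m.
Then 3·2^(m + 1) = 2·(3·2^m) ≥ 2·(39m^4 + 30m).
Also, for m ≥ 22 we have 2·(39m^4 + 30m) ≥ 39(m+1)^4 + 30(m+1), since 2·(39m^4 + 30m) − (39(m+1)^4 + 30(m+1)) = 39m^4 - 156m^3 - 234m^2 - 126m - 69, which is nonnegative for all m ≥ 22.
Combining, 3·2^(m + 1) ≥ 39(m+1)^4 + 30(m+1).
By the principle of mathematical induction, the result holds for all r ≥ 22.
Hence the smallest such N is 22.

N = 22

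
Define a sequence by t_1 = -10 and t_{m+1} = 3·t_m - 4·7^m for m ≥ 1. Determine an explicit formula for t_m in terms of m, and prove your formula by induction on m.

Computing the first terms: t_1 = -10, t_2 = -58, t_3 = -370. This suggests t_m = -3^m - 7^m.
Base case (m = 1): the formula gives -10 = -10 = t_1.
For the inductive step, assume it holds for an arbitrary r ≥ 1, so t_r = -3^r - 7^r.
Then t_{r+1} = 3·t_r - 4·7^r = 3·(-3^r - 7^r) - 4·7^r = -3^(r + 1) - 7^(r + 1),
which is the claimed formula at m = r+1.
By the principle of mathematical induction, the result holds for all m ≥ 1.

t_m = -3^m - 7^m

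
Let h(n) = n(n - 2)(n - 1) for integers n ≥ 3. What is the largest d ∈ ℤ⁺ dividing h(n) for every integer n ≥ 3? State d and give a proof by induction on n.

Computing the first values: h(3) = 6 and h(4) = 24; gcd(6, 24) = 6, so d ≤ 6.
We prove 6 | n(n - 2)(n - 1) for all n ≥ 3 by induction on n.
Base step (n = 3): h(3) = 6 = 6·(1), so 6 | h(3).
Inductive step: suppose the statement holds for some m ≥ 3, i.e. 6 | h(m). Then
h(m+1) − h(m) = (m-1)·m·(m+1) − (m-2)·(m-1)·m = (m-1)·m·[(m+1) − (m-2)] = 3·(m-1)·m. The product of 2 consecutive integers is divisible by (2)! = 2, so h(m+1) − h(m) is divisible by 3·2 = 6. By the inductive hypothesis 6 | h(m), hence 6 | h(m+1).
This completes the induction.
Therefore the largest such d is 6.

d = 6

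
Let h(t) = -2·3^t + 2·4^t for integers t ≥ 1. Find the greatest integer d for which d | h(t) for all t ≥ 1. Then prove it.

Computing the first values: h(1) = 2 and h(2) = 14; gcd(2, 14) = 2, so d ≤ 2.
We prove 2 | -2·3^t + 2·4^t for all t ≥ 1 by induction on t.
Base step (t = 1): h(1) = 2 = 2·(1), so 2 | h(1).
For the inductive step, assume it holds for an arbitrary r ≥ 1, i.e. 2 | h(r). Then
h(r+1) − 4·h(r) = (-2·3^(r+1) + 2·4^(r+1)) − 4·(-2·3^r + 2·4^r) = (-2)·3^r·(3 − 4) = (2)·3^r. Since 2 | h(r) by the inductive hypothesis, 2 | 4·h(r); and 2 | 2 since 2 = 2·1. Therefore 2 | h(r+1).
This completes the induction.
Therefore the largest such d is 2.

d = 2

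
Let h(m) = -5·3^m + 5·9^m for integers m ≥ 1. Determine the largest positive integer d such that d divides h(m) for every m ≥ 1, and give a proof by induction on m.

d = 30

Computing the first values: h(1) = 30 and h(2) = 360; gcd(30, 360) = 30, so d ≤ 30.
We prove 30 | -5·3^m + 5·9^m for all m ≥ 1 by induction on m.
Base step (m = 1): h(1) = 30 = 30·(1), so 30 | h(1).
Suppose the result is true for m = i, i.e. 30 | h(i). Then
h(i+1) − 9·h(i) = (-5·3^(i+1) + 5·9^(i+1)) − 9·(-5·3^i + 5·9^i) = (-5)·3^i·(3 − 9) = (30)·3^i. Since 30 | h(i) by the inductive hypothesis, 30 | 9·h(i); and 30 | 30 since 30 = 30·1. Therefore 30 | h(i+1).
This completes the induction.
Therefore the largest such d is 30.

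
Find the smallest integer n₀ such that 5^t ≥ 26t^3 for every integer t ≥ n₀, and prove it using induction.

At t = 5: 3125 < 3250, so the inequality fails and n₀ ≥ 6. We prove 5^t ≥ 26t^3 for all t ≥ 6.
Base step (t = 6): 5^t = 15625 and 26t^3 = 5616, so 15625 ≥ 5616.
Inductive step: assume the claim holds for t = k, so 5^k ≥ 26k^3.
Then 5^(k + 1) = 5·(5^k) ≥ 5·(26k^3).
Also, for k ≥ 6 we have 5·(26k^3) ≥ 26(k+1)^3, since 5 ≥ (1 + 1/k)^3 for all k ≥ 6.
Combining, 5^(k + 1) ≥ 26(k+1)^3.
This completes the induction.
Hence the smallest such n₀ is 6.

n₀ = 6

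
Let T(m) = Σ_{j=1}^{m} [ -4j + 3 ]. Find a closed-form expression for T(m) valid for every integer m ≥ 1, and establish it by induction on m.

We claim T(m) = -m(2m - 1) for all m ≥ 1.
Base step (m = 1): T(1) = -1, and the closed form gives -1. They agree.
Inductive step: suppose the statement holds for some j ≥ 1, so T(j) = j(-2j + 1).
Then T(j+1) = T(j) + (-4j - 1) = (j(-2j + 1)) + (-4j - 1).
Simplifying, T(j+1) = -(j + 1)(2j + 1) = -(j+1)(2(j+1) - 1),
which is the closed form with m = j+1.
By the principle of mathematical induction, the result holds for all m ≥ 1.

T(m) = -m(2m - 1)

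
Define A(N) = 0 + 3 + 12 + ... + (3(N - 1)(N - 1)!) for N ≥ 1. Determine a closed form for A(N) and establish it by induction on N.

We claim A(N) = 3N! - 3 for all N ≥ 1.
For the base case N = 1: A(1) = 0, and the closed form gives 0. They agree.
Inductive step: assume the claim holds for N = m, so A(m) = 3m! - 3.
Then A(m+1) = A(m) + (3m·m!) = (3m! - 3) + (3m·m!).
Simplifying, A(m+1) = 3(m+1)! - 3,
which is the closed form with N = m+1.
Hence, by induction on N, the claim holds for every N ≥ 1.

A(N) = 3N! - 3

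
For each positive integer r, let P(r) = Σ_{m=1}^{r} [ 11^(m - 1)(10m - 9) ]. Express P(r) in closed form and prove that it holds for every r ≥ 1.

We claim P(r) = 11^r(r - 1) + 1 for all r ≥ 1.
For the base case r = 1: P(1) = 1, and the closed form gives 1. They agree.
For the inductive step, assume it holds for an arbitrary m ≥ 1, so P(m) = 11^m(m - 1) + 1.
Then P(m+1) = P(m) + (11^m(10m + 1)) = (11^m(m - 1) + 1) + (11^m(10m + 1)).
Simplifying, P(m+1) = 11^(m + 1)m + 1 = 11^(m+1)((m+1) - 1) + 1,
which is the closed form with r = m+1.
By induction, the statement is established for all r ≥ 1.

P(r) = 11^r(r - 1) + 1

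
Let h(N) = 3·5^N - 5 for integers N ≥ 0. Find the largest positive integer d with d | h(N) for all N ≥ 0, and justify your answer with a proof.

Computing the first values: h(0) = -2 and h(1) = 10; gcd(-2, 10) = 2, so d ≤ 2.
We prove 2 | 3·5^N - 5 for all N ≥ 0 by induction on N.
For the base case N = 0: h(0) = -2 = 2·(-1), so 2 | h(0).
Suppose the result is true for N = k, i.e. 2 | h(k). Then
h(k+1) = 3·5^(k+1) - 5 = 5·(3·5^k - 5) + 20 = 5·h(k) + 20. The first term is divisible by 2 by the inductive hypothesis, and 20 is divisible by 2. Hence 2 | h(k+1).
By induction, the statement is established for all N ≥ 0.
Therefore the largest such d is 2.

d = 2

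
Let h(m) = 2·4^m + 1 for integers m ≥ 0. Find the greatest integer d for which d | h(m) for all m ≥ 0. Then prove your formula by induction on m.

Computing the first values: h(0) = 3 and h(1) = 9; gcd(3, 9) = 3, so d ≤ 3.
We prove 3 | 2·4^m + 1 for all m ≥ 0 by induction on m.
For the base case m = 0: h(0) = 3 = 3·(1), so 3 | h(0).
Inductive step: suppose the statement holds for some j ≥ 0, i.e. 3 | h(j). Then
h(j+1) = 2·4^(j+1) + 1 = 4·(2·4^j + 1) - 3 = 4·h(j) - 3. The first term is divisible by 3 by the inductive hypothesis, and -3 is divisible by 3. Hence 3 | h(j+1).
Hence, by induction on m, the claim holds for every m ≥ 0.
Therefore the largest such d is 3.

d = 3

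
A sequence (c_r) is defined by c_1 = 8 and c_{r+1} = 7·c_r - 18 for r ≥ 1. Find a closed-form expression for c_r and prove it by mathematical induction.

c_r = 5·7^(r - 1) + 3

Computing the first terms: c_1 = 8, c_2 = 38, c_3 = 248. This suggests c_r = 5·7^(r - 1) + 3.
For the base case r = 1: the formula gives 8 = 8 = c_1.
Suppose the result is true for r = m, so c_m = 5·7^(m - 1) + 3.
Then c_{m+1} = 7·c_m - 18 = 7·(5·7^(m - 1) + 3) - 18 = 5·7^m + 3 = 5·7^((m+1) - 1) + 3,
which is the claimed formula at r = m+1.
By the principle of mathematical induction, the result holds for all r ≥ 1.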